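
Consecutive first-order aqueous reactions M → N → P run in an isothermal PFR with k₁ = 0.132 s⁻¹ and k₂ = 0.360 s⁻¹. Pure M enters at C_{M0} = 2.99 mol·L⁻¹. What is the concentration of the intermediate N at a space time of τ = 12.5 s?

Solving the coupled first-order balances gives C_N(τ) = [k₁/(k₂−k₁)]·C_{M0}·(e^(−k₁τ) − e^(−k₂τ)).
e^(−k₁τ) = e^(−0.132×12.5) = e^(−1.650) = 0.1920; e^(−k₂τ) = e^(−4.500) = 0.01111.
C_N = 0.132×2.99/(0.360−0.132) × (0.1920−0.01111) = 1.731×0.1809 = 0.3132 mol·L⁻¹.

0.313 mol·L⁻¹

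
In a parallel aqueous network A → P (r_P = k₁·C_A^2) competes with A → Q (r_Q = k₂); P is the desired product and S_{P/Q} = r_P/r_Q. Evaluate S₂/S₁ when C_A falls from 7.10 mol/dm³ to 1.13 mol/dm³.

S_{P/Q} = (k₁/k₂)·C_A^2, so S₂/S₁ = (C_{A,2}/C_{A,1})^2.
= (1.13/7.10)^2 = (0.1592)^2 = 0.0253.

0.0253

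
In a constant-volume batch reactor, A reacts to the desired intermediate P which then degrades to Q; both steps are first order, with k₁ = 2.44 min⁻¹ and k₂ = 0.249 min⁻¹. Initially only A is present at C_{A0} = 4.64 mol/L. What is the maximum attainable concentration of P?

For a first-order series the maximum intermediate yield is C_{P,max}/C_{A0} = (k₁/k₂)^[k₂/(k₂−k₁)].
= (2.44/0.249)^(0.249/(0.249−2.44)) = (9.799)^(-0.1136) = 0.7715.
C_{P,max} = 0.7715×4.64 = 3.58 mol/L.

3.58 mol/L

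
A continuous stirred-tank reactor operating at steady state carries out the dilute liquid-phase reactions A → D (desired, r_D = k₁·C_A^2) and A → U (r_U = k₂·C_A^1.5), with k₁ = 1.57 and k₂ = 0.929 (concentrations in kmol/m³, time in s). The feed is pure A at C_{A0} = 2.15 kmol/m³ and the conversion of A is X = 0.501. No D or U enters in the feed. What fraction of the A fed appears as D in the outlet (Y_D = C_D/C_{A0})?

Exit C_A = C_{A0}(1−X) = 2.15×0.499 = 1.073 kmol/m³.
Rates in a CSTR are evaluated at the outlet concentration: r_D = 1.57×1.073^2 = 1.807, r_U = 0.929×1.073^1.5 = 1.032.
Fraction of consumed A going to D: r_D/(r_D+r_U) = 0.6364.
C_D = 0.6364·C_{A0}·X = 0.6364×2.15×0.501 = 0.686 kmol/m³; Y_D = C_D/C_{A0} = 0.319.

0.319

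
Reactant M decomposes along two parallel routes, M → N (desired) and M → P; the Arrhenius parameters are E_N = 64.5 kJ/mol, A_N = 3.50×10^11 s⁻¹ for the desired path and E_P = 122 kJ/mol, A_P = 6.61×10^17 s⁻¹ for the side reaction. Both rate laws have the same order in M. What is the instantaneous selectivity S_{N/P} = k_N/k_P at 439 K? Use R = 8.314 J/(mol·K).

With equal orders, S_{N/P} = k_N/k_P = (A_N/A_P)·exp[(E_P−E_N)/(RT)].
(E_P−E_N)/(RT) = (122−64.5)×10³/(8.314×439) = 57500/3650 = 15.75.
k_N/k_P = (3.50×10^11/6.61×10^17)·exp(15.75) = 5.295×10^-7 × 6.949×10^6 = 3.68.
Since E_N < E_P, lowering the temperature improves selectivity toward N.

3.68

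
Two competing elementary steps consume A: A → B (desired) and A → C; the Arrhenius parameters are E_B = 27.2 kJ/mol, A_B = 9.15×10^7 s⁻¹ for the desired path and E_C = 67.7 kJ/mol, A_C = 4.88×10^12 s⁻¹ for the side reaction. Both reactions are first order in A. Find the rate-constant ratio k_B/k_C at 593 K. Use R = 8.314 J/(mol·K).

0.0693

With equal orders, S_{B/C} = k_B/k_C = (A_B/A_C)·exp[(E_C−E_B)/(RT)].
(E_C−E_B)/(RT) = (67.7−27.2)×10³/(8.314×593) = 40500/4930 = 8.215.
k_B/k_C = (9.15×10^7/4.88×10^12)·exp(8.215) = 1.875×10^-5 × 3695 = 0.0693.
Since E_B < E_C, lowering the temperature improves selectivity toward B.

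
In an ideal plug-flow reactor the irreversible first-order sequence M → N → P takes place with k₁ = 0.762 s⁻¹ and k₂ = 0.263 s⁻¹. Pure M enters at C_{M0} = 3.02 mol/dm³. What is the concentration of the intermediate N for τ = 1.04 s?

Solving the coupled first-order balances gives C_N(τ) = [k₁/(k₂−k₁)]·C_{M0}·(e^(−k₁τ) − e^(−k₂τ)).
e^(−k₁τ) = e^(−0.762×1.04) = e^(−0.7925) = 0.4527; e^(−k₂τ) = e^(−0.2735) = 0.7607.
C_N = 0.762×3.02/(0.263−0.762) × (0.4527−0.7607) = (-4.612)×(-0.3080) = 1.420 mol/dm³.

1.42 mol/dm³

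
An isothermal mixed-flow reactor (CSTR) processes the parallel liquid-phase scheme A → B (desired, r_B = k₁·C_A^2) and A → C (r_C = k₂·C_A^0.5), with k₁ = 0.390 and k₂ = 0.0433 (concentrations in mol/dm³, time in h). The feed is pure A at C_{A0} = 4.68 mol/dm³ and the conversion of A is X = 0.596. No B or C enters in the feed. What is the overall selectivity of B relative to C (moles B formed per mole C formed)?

23.4

Exit C_A = C_{A0}(1−X) = 4.68×0.404 = 1.891 mol/dm³.
A CSTR operates uniformly at the exit composition, giving r_B = 1.394 and r_C = 0.05954 (each k·C_A^n at C_A = 1.891).
Overall selectivity = C_B/C_C = r_Bτ/(r_Cτ) = r_B/r_C = 23.4.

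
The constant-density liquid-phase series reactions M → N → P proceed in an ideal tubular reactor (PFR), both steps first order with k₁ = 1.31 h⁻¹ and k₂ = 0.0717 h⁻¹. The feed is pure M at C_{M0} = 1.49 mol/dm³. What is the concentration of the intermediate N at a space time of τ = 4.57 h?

1.13 mol/dm³

For first-order series with pure M initially, C_N(τ) = k₁C_{M0}/(k₂−k₁)·(e^(−k₁τ) − e^(−k₂τ)).
e^(−k₁τ) = e^(−1.31×4.57) = e^(−5.987) = 0.002512; e^(−k₂τ) = e^(−0.3277) = 0.7206.
C_N = 1.31×1.49/(0.0717−1.31) × (0.002512−0.7206) = (-1.576)×(-0.7181) = 1.132 mol/dm³.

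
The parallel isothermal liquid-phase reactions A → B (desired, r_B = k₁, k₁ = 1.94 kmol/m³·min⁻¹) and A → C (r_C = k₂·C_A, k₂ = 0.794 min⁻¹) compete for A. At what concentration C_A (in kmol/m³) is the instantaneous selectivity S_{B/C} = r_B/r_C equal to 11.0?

S_{B/C} = (k₁/k₂)·C_A⁻¹ ⇒ C_A = (S·k₂/k₁)^(-1).
= (11.0×0.794/1.94)^(-1) = (4.502)^(-1) = 0.222 kmol/m³.

0.222 kmol/m³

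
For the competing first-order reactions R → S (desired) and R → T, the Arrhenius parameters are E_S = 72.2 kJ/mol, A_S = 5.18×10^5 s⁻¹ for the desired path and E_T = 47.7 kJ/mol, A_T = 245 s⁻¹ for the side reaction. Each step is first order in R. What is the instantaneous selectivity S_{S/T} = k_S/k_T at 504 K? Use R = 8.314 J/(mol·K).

k_S/k_T = (A_S/A_T)·exp[−(E_S−E_T)/(RT)] = (A_S/A_T)·exp[(E_T−E_S)/(RT)].
(E_T−E_S)/(RT) = (47.7−72.2)×10³/(8.314×504) = -24500/4190 = -5.847.
k_S/k_T = (5.18×10^5/245)·exp(-5.847) = 2114 × 0.002889 = 6.11.
Since E_S > E_T, raising the temperature improves selectivity toward S.

6.11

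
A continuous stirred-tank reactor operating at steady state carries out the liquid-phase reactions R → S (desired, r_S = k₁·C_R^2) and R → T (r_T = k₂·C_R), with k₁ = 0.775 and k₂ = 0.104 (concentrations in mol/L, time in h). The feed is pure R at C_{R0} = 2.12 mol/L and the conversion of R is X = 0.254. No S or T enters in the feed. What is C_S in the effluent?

Exit C_R = C_{R0}(1−X) = 2.12×0.746 = 1.582 mol/L.
In a CSTR the entire volume is at exit conditions, so r_S = 0.775×1.582^2 = 1.938 and r_T = 0.104×1.582 = 0.1645.
Fraction of consumed R going to S: r_S/(r_S+r_T) = 0.9218.
C_S = 0.9218·C_{R0}·X = 0.9218×2.12×0.254 = 0.496 mol/L.

0.496 mol/L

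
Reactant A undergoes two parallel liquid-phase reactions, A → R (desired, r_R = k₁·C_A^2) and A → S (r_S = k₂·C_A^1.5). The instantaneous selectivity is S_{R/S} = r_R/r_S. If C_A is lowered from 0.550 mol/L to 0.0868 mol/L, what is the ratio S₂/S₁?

0.397

S_{R/S} = (k₁/k₂)·C_A^0.5, so S₂/S₁ = (C_{A,2}/C_{A,1})^0.5.
= (0.0868/0.550)^0.5 = (0.1578)^0.5 = 0.397.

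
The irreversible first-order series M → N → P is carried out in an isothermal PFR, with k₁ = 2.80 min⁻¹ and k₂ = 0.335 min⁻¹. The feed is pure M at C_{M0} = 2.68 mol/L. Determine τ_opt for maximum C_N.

Setting dC_N/dτ = 0 gives τ_opt = ln(k₂/k₁)/(k₂−k₁).
= ln(0.335/2.80)/(0.335−2.80) = ln(0.1196)/-2.465 = -2.123/-2.465 = 0.861 min.

0.861 min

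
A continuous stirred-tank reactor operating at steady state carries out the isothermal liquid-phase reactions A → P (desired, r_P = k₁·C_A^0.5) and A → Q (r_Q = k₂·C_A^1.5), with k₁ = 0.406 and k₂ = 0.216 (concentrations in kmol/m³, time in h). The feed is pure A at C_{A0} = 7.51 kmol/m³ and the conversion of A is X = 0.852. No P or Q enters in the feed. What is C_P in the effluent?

4.02 kmol/m³

Exit C_A = C_{A0}(1−X) = 7.51×0.148 = 1.111 kmol/m³.
Rates in a CSTR are evaluated at the outlet concentration: r_P = 0.406×1.111^0.5 = 0.4280, r_Q = 0.216×1.111^1.5 = 0.2531.
Fraction of consumed A going to P: r_P/(r_P+r_Q) = 0.6284.
C_P = 0.6284·C_{A0}·X = 0.6284×7.51×0.852 = 4.02 kmol/m³.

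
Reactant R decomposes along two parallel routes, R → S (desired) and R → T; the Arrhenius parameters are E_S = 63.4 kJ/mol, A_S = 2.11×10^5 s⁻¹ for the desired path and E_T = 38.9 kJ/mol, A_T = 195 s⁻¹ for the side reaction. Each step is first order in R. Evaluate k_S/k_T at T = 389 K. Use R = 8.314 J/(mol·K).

k_S/k_T = (A_S/A_T)·exp[−(E_S−E_T)/(RT)] = (A_S/A_T)·exp[(E_T−E_S)/(RT)].
(E_T−E_S)/(RT) = (38.9−63.4)×10³/(8.314×389) = -24500/3234 = -7.575.
k_S/k_T = (2.11×10^5/195)·exp(-7.575) = 1082 × 5.129×10^-4 = 0.555.

0.555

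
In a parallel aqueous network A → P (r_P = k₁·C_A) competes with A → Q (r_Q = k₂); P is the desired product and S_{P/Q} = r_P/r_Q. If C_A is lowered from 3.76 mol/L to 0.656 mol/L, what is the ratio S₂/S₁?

S_{P/Q} = (k₁/k₂)·C_A, so S₂/S₁ = (C_{A,2}/C_{A,1}).
= 0.656/3.76 = 0.174.
Selectivity toward P falls as C_A falls — high-concentration operation is favoured.

0.174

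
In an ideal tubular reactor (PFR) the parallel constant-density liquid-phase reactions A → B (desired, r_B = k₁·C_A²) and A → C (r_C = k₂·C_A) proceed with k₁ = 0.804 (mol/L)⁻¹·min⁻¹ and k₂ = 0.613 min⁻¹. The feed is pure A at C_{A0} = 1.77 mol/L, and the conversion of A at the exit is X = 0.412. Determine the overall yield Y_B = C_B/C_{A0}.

0.266

C_A = C_{A0}(1−X) = 1.041 mol/L.
Along a PFR/batch, dC_C/dC_A = −r_C/(r_B+r_C) = −k₂/(k₂+k₁·C_A).
Integrating from C_{A0} to C_A: C_C = (0.613/0.804)·ln[(0.613+0.804·1.77)/(0.613+0.804·1.04)] = 0.7624·ln(2.036/1.450) = 0.2589 mol/L.
Then C_B = (C_{A0}−C_A) − C_C = 0.7292 − 0.2589 = 0.4703 mol/L.
Y_B = C_B/C_{A0} = 0.4703/1.77 = 0.266.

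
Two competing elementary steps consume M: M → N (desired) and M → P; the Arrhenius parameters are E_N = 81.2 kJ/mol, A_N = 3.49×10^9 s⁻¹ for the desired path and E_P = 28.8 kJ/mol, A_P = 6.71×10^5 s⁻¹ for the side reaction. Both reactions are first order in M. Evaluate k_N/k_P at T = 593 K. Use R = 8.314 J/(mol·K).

0.126

With equal orders, S_{N/P} = k_N/k_P = (A_N/A_P)·exp[(E_P−E_N)/(RT)].
(E_P−E_N)/(RT) = (28.8−81.2)×10³/(8.314×593) = -52400/4930 = -10.63.
k_N/k_P = (3.49×10^9/6.71×10^5)·exp(-10.63) = 5201 × 2.422×10^-5 = 0.126.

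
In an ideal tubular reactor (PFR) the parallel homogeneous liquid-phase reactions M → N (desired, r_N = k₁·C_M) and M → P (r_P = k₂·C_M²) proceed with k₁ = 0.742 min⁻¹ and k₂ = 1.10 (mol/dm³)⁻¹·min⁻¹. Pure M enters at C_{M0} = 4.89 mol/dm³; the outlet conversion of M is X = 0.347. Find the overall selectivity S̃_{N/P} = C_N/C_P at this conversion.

C_M = C_{M0}(1−X) = 3.193 mol/dm³.
Along a PFR/batch, dC_N/dC_M = −r_N/(r_N+r_P) = −k₁/(k₁+k₂·C_M).
Integrating from C_{M0} to C_M: C_N = (0.742/1.10)·ln[(0.742+1.10·4.89)/(0.742+1.10·3.19)] = 0.6745·ln(6.121/4.254) = 0.2454 mol/dm³.
C_P = (C_{M0}−C_M)−C_N = 1.451 mol/dm³; S̃_{N/P} = 0.2454/1.451 = 0.169.

0.169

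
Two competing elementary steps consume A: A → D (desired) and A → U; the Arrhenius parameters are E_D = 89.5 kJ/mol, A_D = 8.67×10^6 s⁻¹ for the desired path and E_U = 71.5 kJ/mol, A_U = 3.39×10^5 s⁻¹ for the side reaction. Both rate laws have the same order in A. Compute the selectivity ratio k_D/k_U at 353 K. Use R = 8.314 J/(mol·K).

0.0555

k_D/k_U = (A_D/A_U)·exp[−(E_D−E_U)/(RT)] = (A_D/A_U)·exp[(E_U−E_D)/(RT)].
(E_U−E_D)/(RT) = (71.5−89.5)×10³/(8.314×353) = -18000/2935 = -6.133.
k_D/k_U = (8.67×10^6/3.39×10^5)·exp(-6.133) = 25.58 × 0.002170 = 0.0555.
Since E_D > E_U, raising the temperature improves selectivity toward D.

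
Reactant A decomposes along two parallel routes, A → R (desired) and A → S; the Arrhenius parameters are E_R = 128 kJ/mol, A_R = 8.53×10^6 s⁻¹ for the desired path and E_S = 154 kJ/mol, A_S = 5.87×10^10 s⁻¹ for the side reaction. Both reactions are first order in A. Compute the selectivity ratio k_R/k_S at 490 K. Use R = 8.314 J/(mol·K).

0.0859

k_R/k_S = (A_R/A_S)·exp[−(E_R−E_S)/(RT)] = (A_R/A_S)·exp[(E_S−E_R)/(RT)].
(E_S−E_R)/(RT) = (154−128)×10³/(8.314×490) = 26000/4074 = 6.382.
k_R/k_S = (8.53×10^6/5.87×10^10)·exp(6.382) = 1.453×10^-4 × 591.2 = 0.0859.
Since E_R < E_S, lowering the temperature improves selectivity toward R.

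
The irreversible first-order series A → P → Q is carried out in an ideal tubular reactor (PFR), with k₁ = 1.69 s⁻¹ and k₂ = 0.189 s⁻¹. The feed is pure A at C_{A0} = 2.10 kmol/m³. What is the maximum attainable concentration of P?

Evaluating C_P at τ_opt = ln(k₂/k₁)/(k₂−k₁) gives C_{P,max}/C_{A0} = (k₁/k₂)^[k₂/(k₂−k₁)].
= (1.69/0.189)^(0.189/(0.189−1.69)) = (8.942)^(-0.1259) = 0.7589.
C_{P,max} = 0.7589×2.10 = 1.59 kmol/m³.

1.59 kmol/m³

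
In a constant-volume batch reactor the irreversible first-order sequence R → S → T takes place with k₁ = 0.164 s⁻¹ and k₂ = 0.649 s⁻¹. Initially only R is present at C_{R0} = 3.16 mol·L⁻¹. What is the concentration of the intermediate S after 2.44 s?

0.497 mol·L⁻¹

For first-order series with pure R initially, C_S(t) = k₁C_{R0}/(k₂−k₁)·(e^(−k₁t) − e^(−k₂t)).
e^(−k₁t) = e^(−0.164×2.44) = e^(−0.4002) = 0.6702; e^(−k₂t) = e^(−1.584) = 0.2052.
C_S = 0.164×3.16/(0.649−0.164) × (0.6702−0.2052) = 1.069×0.4650 = 0.4968 mol·L⁻¹.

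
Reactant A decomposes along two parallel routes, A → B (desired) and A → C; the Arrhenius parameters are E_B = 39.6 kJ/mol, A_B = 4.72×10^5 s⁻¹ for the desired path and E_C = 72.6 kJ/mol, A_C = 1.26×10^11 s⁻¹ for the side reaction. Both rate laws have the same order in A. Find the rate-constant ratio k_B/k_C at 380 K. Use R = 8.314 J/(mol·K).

0.129

Since both paths have the same order in A, the concentration cancels and S_{B/C} = k_B/k_C = (A_B/A_C)·exp[(E_C−E_B)/(RT)].
(E_C−E_B)/(RT) = (72.6−39.6)×10³/(8.314×380) = 33000/3159 = 10.45.
k_B/k_C = (4.72×10^5/1.26×10^11)·exp(10.45) = 3.746×10^-6 × 34382 = 0.129.
Since E_B < E_C, lowering the temperature improves selectivity toward B.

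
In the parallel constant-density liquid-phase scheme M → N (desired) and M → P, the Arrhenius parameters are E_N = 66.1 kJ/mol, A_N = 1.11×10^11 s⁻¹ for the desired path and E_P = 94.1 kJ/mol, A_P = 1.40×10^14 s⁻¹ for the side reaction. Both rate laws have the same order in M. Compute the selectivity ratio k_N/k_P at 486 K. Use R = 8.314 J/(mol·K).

k_N/k_P = (A_N/A_P)·exp[−(E_N−E_P)/(RT)] = (A_N/A_P)·exp[(E_P−E_N)/(RT)].
(E_P−E_N)/(RT) = (94.1−66.1)×10³/(8.314×486) = 28000/4041 = 6.930.
k_N/k_P = (1.11×10^11/1.40×10^14)·exp(6.930) = 7.929×10^-4 × 1022 = 0.810.

0.810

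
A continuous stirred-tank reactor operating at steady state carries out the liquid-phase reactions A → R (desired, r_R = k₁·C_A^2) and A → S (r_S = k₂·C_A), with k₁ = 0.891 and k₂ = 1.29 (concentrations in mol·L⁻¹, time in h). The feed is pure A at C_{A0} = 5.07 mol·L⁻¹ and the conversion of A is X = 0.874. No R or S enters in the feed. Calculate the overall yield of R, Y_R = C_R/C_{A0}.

Exit C_A = C_{A0}(1−X) = 5.07×0.126 = 0.6388 mol·L⁻¹.
In a CSTR the entire volume is at exit conditions, so r_R = 0.891×0.6388^2 = 0.3636 and r_S = 1.29×0.6388 = 0.8241.
Fraction of consumed A going to R: r_R/(r_R+r_S) = 0.3061.
C_R = 0.3061·C_{A0}·X = 0.3061×5.07×0.874 = 1.36 mol·L⁻¹; Y_R = C_R/C_{A0} = 0.268.

0.268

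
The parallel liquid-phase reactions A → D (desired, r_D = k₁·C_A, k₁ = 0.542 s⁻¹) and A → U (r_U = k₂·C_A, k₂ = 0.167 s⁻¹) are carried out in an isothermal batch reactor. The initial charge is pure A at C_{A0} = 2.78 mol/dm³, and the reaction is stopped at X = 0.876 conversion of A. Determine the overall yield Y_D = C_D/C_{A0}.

C_A = C_{A0}(1−X) = 0.3447 mol/dm³.
Both paths are first order in A, so the instantaneous fraction to D is constant: dC_D/d(−C_A) = k₁/(k₁+k₂) = 0.7645.
C_D = 0.7645·(C_{A0}−C_A) = 0.7645×2.435 = 1.86 mol/dm³.
Y_D = C_D/C_{A0} = 1.862/2.78 = 0.670.

0.670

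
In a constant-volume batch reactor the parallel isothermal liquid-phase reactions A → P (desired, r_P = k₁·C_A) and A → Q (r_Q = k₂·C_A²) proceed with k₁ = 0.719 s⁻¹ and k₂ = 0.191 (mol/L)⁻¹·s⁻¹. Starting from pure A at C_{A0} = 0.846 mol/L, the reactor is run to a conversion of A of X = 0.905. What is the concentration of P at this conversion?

C_A = C_{A0}(1−X) = 0.08037 mol/L.
Along a PFR/batch, dC_P/dC_A = −r_P/(r_P+r_Q) = −k₁/(k₁+k₂·C_A).
Integrating from C_{A0} to C_A: C_P = (0.719/0.191)·ln[(0.719+0.191·0.846)/(0.719+0.191·0.0804)] = 3.764·ln(0.8806/0.7344) = 0.6836 mol/L.

0.684 mol/L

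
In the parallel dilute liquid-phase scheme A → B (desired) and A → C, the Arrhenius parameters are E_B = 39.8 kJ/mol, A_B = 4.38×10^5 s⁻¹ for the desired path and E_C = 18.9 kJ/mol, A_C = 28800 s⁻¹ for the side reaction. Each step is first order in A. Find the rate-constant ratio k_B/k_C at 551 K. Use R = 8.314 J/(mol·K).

0.159

k_B/k_C = (A_B/A_C)·exp[−(E_B−E_C)/(RT)] = (A_B/A_C)·exp[(E_C−E_B)/(RT)].
(E_C−E_B)/(RT) = (18.9−39.8)×10³/(8.314×551) = -20900/4581 = -4.562.
k_B/k_C = (4.38×10^5/28800)·exp(-4.562) = 15.21 × 0.01044 = 0.159.
Since E_B > E_C, raising the temperature improves selectivity toward B.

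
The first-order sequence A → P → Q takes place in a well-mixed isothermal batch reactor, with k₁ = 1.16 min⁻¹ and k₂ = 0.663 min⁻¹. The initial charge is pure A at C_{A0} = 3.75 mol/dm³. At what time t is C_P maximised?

1.13 min

The intermediate peaks when r₁ = r₂, i.e. k₁e^(−k₁t) = k₂e^(−k₂t), giving t_opt = ln(k₂/k₁)/(k₂−k₁).
= ln(0.663/1.16)/(0.663−1.16) = ln(0.5716)/-0.4970 = -0.5594/-0.4970 = 1.13 min.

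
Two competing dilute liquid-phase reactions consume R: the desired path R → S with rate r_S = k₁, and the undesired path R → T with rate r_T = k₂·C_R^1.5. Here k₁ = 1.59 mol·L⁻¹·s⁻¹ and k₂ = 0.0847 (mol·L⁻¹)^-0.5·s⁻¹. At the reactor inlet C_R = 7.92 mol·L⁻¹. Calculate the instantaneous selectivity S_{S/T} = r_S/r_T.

0.842

S_{S/T} = r_S/r_T = (k₁)/(k₂·C_R^1.5) = (k₁/k₂)·C_R^-1.5.
= (1.59) / (0.0847×7.920^1.5) = 1.590/1.888 = 0.842.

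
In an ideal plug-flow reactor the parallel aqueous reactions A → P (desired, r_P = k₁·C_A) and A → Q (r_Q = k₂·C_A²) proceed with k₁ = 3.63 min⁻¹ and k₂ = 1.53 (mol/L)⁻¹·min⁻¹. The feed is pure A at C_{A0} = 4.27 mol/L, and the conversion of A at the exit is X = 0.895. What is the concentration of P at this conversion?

2.03 mol/L

C_A = C_{A0}(1−X) = 0.4483 mol/L.
Along a PFR/batch, dC_P/dC_A = −r_P/(r_P+r_Q) = −k₁/(k₁+k₂·C_A).
Integrating from C_{A0} to C_A: C_P = (3.63/1.53)·ln[(3.63+1.53·4.27)/(3.63+1.53·0.448)] = 2.373·ln(10.16/4.316) = 2.032 mol/L.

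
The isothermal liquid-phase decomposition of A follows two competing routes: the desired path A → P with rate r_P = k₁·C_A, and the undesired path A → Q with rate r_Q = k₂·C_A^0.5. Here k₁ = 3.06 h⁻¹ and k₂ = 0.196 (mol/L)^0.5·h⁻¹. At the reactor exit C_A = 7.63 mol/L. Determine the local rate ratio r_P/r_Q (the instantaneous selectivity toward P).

S_{P/Q} = r_P/r_Q = (k₁·C_A)/(k₂·C_A^0.5) = (k₁/k₂)·C_A^0.5.
= (3.06×7.630) / (0.196×7.630^0.5) = 23.35/0.5414 = 43.1.

43.1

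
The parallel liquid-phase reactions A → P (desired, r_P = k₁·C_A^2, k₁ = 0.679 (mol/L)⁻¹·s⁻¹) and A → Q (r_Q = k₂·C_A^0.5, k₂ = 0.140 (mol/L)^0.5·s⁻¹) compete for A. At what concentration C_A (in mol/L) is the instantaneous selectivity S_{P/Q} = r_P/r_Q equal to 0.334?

S_{P/Q} = (k₁/k₂)·C_A^1.5 ⇒ C_A = (S·k₂/k₁)^(1/1.5).
= (0.334×0.140/0.679)^(0.6667) = (0.06887)^(0.6667) = 0.168 mol/L.

0.168 mol/L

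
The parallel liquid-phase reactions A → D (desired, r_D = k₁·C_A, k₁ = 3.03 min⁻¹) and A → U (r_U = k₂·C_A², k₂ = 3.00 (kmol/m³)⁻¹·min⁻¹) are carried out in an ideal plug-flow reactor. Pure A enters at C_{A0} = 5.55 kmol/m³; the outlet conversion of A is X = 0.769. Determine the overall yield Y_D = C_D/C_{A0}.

0.191

C_A = C_{A0}(1−X) = 1.282 kmol/m³.
Along a PFR/batch, dC_D/dC_A = −r_D/(r_D+r_U) = −k₁/(k₁+k₂·C_A).
Integrating from C_{A0} to C_A: C_D = (3.03/3.00)·ln[(3.03+3.00·5.55)/(3.03+3.00·1.28)] = 1.010·ln(19.68/6.876) = 1.062 kmol/m³.
Y_D = C_D/C_{A0} = 1.062/5.55 = 0.191.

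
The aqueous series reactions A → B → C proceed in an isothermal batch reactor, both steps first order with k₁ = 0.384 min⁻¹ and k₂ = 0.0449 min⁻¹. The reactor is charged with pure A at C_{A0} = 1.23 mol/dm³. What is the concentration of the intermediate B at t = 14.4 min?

0.724 mol/dm³

The intermediate concentration in a first-order A→B→C sequence is C_B = k₁C_{A0}(e^(−k₁t) − e^(−k₂t))/(k₂−k₁).
e^(−k₁t) = e^(−0.384×14.4) = e^(−5.530) = 0.003968; e^(−k₂t) = e^(−0.6466) = 0.5238.
C_B = 0.384×1.23/(0.0449−0.384) × (0.003968−0.5238) = (-1.393)×(-0.5199) = 0.7241 mol/dm³.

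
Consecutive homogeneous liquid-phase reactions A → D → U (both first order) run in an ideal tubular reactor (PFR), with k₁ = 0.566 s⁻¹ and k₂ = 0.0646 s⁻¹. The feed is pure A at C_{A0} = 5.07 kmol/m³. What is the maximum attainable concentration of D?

At the optimum, C_{D,max}/C_{A0} = (k₁/k₂)^[k₂/(k₂−k₁)].
= (0.566/0.0646)^(0.0646/(0.0646−0.566)) = (8.762)^(-0.1288) = 0.7561.
C_{D,max} = 0.7561×5.07 = 3.83 kmol/m³.

3.83 kmol/m³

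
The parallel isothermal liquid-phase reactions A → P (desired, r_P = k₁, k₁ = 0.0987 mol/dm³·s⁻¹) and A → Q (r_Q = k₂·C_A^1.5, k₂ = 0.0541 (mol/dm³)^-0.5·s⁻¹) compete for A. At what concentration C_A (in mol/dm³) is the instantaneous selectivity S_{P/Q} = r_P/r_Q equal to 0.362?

2.94 mol/dm³

S_{P/Q} = (k₁/k₂)·C_A^-1.5 ⇒ C_A = (S·k₂/k₁)^(1/(-1.5)).
= (0.362×0.0541/0.0987)^(-0.6667) = (0.1984)^(-0.6667) = 2.94 mol/dm³.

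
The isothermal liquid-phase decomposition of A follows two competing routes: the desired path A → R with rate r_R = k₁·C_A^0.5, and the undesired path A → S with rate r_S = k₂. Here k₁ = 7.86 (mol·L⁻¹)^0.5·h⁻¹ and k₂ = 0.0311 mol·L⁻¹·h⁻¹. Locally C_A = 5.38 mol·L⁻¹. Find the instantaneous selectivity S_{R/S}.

S_{R/S} = r_R/r_S = (k₁·C_A^0.5)/(k₂) = (k₁/k₂)·C_A^0.5.
= (7.86×5.380^0.5) / (0.0311) = 18.23/0.03110 = 586.

586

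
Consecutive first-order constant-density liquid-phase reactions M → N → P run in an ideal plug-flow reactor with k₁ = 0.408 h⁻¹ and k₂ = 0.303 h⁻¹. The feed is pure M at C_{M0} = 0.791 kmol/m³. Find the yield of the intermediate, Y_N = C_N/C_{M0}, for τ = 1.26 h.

For first-order series with pure M initially, C_N(τ) = k₁C_{M0}/(k₂−k₁)·(e^(−k₁τ) − e^(−k₂τ)).
e^(−k₁τ) = e^(−0.408×1.26) = e^(−0.5141) = 0.5981; e^(−k₂τ) = e^(−0.3818) = 0.6826.
C_N = 0.408×0.791/(0.303−0.408) × (0.5981−0.6826) = (-3.074)×(-0.08459) = 0.2600 kmol/m³.
Y_N = C_N/C_{M0} = 0.2600/0.791 = 0.329.

0.329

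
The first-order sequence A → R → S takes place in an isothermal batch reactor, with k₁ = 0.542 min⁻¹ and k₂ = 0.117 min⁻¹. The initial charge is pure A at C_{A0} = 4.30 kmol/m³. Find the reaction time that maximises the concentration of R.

Setting dC_R/dt = 0 gives t_opt = ln(k₂/k₁)/(k₂−k₁).
= ln(0.117/0.542)/(0.117−0.542) = ln(0.2159)/-0.4250 = -1.533/-0.4250 = 3.61 min.

3.61 min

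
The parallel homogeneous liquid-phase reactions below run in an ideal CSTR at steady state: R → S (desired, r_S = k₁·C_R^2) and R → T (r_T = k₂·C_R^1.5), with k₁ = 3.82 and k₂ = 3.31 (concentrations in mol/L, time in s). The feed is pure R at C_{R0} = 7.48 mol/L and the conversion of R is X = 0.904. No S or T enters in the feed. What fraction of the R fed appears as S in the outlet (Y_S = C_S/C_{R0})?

0.447

Exit C_R = C_{R0}(1−X) = 7.48×0.0960 = 0.7181 mol/L.
Rates in a CSTR are evaluated at the outlet concentration: r_S = 3.82×0.7181^2 = 1.970, r_T = 3.31×0.7181^1.5 = 2.014.
Fraction of consumed R going to S: r_S/(r_S+r_T) = 0.4944.
C_S = 0.4944·C_{R0}·X = 0.4944×7.48×0.904 = 3.34 mol/L; Y_S = C_S/C_{R0} = 0.447.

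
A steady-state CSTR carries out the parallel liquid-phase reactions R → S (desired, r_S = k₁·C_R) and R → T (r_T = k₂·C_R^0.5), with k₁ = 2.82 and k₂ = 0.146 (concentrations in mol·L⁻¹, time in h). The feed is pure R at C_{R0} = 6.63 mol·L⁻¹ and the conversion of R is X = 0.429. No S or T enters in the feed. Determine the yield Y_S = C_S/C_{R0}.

0.418

Exit C_R = C_{R0}(1−X) = 6.63×0.571 = 3.786 mol·L⁻¹.
A CSTR operates uniformly at the exit composition, giving r_S = 10.68 and r_T = 0.2841 (each k·C_R^n at C_R = 3.786).
Fraction of consumed R going to S: r_S/(r_S+r_T) = 0.9741.
C_S = 0.9741·C_{R0}·X = 0.9741×6.63×0.429 = 2.77 mol·L⁻¹; Y_S = C_S/C_{R0} = 0.418.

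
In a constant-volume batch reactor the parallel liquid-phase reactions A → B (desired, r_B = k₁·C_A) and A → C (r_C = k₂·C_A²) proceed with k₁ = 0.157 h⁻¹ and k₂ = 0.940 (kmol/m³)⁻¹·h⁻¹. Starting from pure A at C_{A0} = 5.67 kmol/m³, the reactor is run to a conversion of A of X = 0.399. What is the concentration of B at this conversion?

0.0819 kmol/m³

C_A = C_{A0}(1−X) = 3.408 kmol/m³.
Along a PFR/batch, dC_B/dC_A = −r_B/(r_B+r_C) = −k₁/(k₁+k₂·C_A).
Integrating from C_{A0} to C_A: C_B = (0.157/0.940)·ln[(0.157+0.940·5.67)/(0.157+0.940·3.41)] = 0.1670·ln(5.487/3.360) = 0.08190 kmol/m³.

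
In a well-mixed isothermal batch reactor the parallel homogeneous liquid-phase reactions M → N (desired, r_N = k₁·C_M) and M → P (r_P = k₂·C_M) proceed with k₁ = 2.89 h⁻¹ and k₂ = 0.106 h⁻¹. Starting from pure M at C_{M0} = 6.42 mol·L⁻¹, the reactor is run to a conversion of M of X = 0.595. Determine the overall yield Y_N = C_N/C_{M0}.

C_M = C_{M0}(1−X) = 2.600 mol·L⁻¹.
Both paths are first order in M, so the instantaneous fraction to N is constant: dC_N/d(−C_M) = k₁/(k₁+k₂) = 0.9646.
C_N = 0.9646·(C_{M0}−C_M) = 0.9646×3.820 = 3.68 mol·L⁻¹.
Y_N = C_N/C_{M0} = 3.685/6.42 = 0.574.

0.574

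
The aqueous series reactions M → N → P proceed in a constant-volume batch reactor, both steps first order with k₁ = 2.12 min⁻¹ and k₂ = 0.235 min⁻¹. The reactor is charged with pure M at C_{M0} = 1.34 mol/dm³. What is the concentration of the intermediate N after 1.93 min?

For first-order series with pure M initially, C_N(t) = k₁C_{M0}/(k₂−k₁)·(e^(−k₁t) − e^(−k₂t)).
e^(−k₁t) = e^(−2.12×1.93) = e^(−4.092) = 0.01671; e^(−k₂t) = e^(−0.4535) = 0.6354.
C_N = 2.12×1.34/(0.235−2.12) × (0.01671−0.6354) = (-1.507)×(-0.6187) = 0.9323 mol/dm³.

0.932 mol/dm³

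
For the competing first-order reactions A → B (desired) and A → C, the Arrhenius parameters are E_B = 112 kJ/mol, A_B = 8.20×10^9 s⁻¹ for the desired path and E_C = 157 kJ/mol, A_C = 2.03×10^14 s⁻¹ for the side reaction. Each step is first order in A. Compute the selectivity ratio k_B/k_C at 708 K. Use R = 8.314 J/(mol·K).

With equal orders, S_{B/C} = k_B/k_C = (A_B/A_C)·exp[(E_C−E_B)/(RT)].
(E_C−E_B)/(RT) = (157−112)×10³/(8.314×708) = 45000/5886 = 7.645.
k_B/k_C = (8.20×10^9/2.03×10^14)·exp(7.645) = 4.039×10^-5 × 2090 = 0.0844.

0.0844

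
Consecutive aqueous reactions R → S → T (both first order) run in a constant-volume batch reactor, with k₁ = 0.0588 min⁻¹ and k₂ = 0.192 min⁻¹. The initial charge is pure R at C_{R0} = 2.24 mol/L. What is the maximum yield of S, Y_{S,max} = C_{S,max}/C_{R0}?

0.182

Evaluating C_S at t_opt = ln(k₂/k₁)/(k₂−k₁) gives C_{S,max}/C_{R0} = (k₁/k₂)^[k₂/(k₂−k₁)].
= (0.0588/0.192)^(0.192/(0.192−0.0588)) = (0.3062)^(1.441) = 0.1816.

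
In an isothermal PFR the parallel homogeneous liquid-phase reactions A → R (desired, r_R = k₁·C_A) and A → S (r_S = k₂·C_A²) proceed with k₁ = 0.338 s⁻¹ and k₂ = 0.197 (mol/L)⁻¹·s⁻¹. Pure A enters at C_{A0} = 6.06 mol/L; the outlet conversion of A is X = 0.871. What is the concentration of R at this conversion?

C_A = C_{A0}(1−X) = 0.7817 mol/L.
Along a PFR/batch, dC_R/dC_A = −r_R/(r_R+r_S) = −k₁/(k₁+k₂·C_A).
Integrating from C_{A0} to C_A: C_R = (0.338/0.197)·ln[(0.338+0.197·6.06)/(0.338+0.197·0.782)] = 1.716·ln(1.532/0.4920) = 1.949 mol/L.

1.95 mol/L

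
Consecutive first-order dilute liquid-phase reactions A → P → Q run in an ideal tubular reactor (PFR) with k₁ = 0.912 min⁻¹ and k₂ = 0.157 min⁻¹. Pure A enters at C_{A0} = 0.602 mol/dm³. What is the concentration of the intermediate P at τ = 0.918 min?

0.315 mol/dm³

Solving the coupled first-order balances gives C_P(τ) = [k₁/(k₂−k₁)]·C_{A0}·(e^(−k₁τ) − e^(−k₂τ)).
e^(−k₁τ) = e^(−0.912×0.918) = e^(−0.8372) = 0.4329; e^(−k₂τ) = e^(−0.1441) = 0.8658.
C_P = 0.912×0.602/(0.157−0.912) × (0.4329−0.8658) = (-0.7272)×(-0.4329) = 0.3148 mol/dm³.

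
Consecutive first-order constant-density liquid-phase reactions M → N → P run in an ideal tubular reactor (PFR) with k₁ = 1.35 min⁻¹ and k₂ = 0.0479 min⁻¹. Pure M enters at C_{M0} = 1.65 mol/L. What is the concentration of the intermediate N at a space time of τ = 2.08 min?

1.45 mol/L

Solving the coupled first-order balances gives C_N(τ) = [k₁/(k₂−k₁)]·C_{M0}·(e^(−k₁τ) − e^(−k₂τ)).
e^(−k₁τ) = e^(−1.35×2.08) = e^(−2.808) = 0.06033; e^(−k₂τ) = e^(−0.09963) = 0.9052.
C_N = 1.35×1.65/(0.0479−1.35) × (0.06033−0.9052) = (-1.711)×(-0.8448) = 1.445 mol/L.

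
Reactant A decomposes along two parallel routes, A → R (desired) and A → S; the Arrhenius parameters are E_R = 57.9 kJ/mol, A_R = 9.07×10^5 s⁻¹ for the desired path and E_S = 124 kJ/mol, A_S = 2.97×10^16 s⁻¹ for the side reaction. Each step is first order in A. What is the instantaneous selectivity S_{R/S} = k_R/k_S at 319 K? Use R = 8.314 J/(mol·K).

2.04

Since both paths have the same order in A, the concentration cancels and S_{R/S} = k_R/k_S = (A_R/A_S)·exp[(E_S−E_R)/(RT)].
(E_S−E_R)/(RT) = (124−57.9)×10³/(8.314×319) = 66100/2652 = 24.92.
k_R/k_S = (9.07×10^5/2.97×10^16)·exp(24.92) = 3.054×10^-11 × 6.667×10^10 = 2.04.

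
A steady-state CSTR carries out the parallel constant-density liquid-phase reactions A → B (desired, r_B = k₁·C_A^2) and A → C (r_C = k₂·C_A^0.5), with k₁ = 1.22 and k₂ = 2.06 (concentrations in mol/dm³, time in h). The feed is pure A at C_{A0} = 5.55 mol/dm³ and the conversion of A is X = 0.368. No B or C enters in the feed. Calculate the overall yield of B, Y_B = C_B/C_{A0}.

0.293

Exit C_A = C_{A0}(1−X) = 5.55×0.632 = 3.508 mol/dm³.
A CSTR operates uniformly at the exit composition, giving r_B = 15.01 and r_C = 3.858 (each k·C_A^n at C_A = 3.508).
Fraction of consumed A going to B: r_B/(r_B+r_C) = 0.7955.
C_B = 0.7955·C_{A0}·X = 0.7955×5.55×0.368 = 1.62 mol/dm³; Y_B = C_B/C_{A0} = 0.293.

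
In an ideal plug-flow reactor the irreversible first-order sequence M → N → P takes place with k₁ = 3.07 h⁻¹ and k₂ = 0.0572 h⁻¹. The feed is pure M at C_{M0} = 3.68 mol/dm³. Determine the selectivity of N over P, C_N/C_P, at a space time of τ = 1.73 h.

11.9

The intermediate concentration in a first-order A→B→C sequence is C_N = k₁C_{M0}(e^(−k₁τ) − e^(−k₂τ))/(k₂−k₁).
e^(−k₁τ) = e^(−3.07×1.73) = e^(−5.311) = 0.004936; e^(−k₂τ) = e^(−0.09896) = 0.9058.
C_N = 3.07×3.68/(0.0572−3.07) × (0.004936−0.9058) = (-3.750)×(-0.9008) = 3.378 mol/dm³.
C_M = C_{M0}e^(−k₁τ) = 0.01817 mol/dm³, so C_P = C_{M0}−C_M−C_N = 0.2838 mol/dm³; C_N/C_P = 11.9.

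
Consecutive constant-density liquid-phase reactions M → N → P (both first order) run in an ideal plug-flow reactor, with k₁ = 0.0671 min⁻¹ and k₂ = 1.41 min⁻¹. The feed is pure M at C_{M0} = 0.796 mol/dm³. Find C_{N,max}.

At the optimum, C_{N,max}/C_{M0} = (k₁/k₂)^[k₂/(k₂−k₁)].
= (0.0671/1.41)^(1.41/(1.41−0.0671)) = (0.04759)^(1.050) = 0.04087.
C_{N,max} = 0.04087×0.796 = 0.0325 mol/dm³.

0.0325 mol/dm³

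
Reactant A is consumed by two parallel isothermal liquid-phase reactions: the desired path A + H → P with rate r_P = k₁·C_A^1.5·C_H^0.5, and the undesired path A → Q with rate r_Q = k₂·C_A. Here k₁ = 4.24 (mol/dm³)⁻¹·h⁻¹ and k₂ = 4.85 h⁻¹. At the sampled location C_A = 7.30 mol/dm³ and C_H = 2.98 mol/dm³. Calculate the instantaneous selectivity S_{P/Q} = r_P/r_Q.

S_{P/Q} = r_P/r_Q = (k₁·C_A^1.5·C_H^0.5)/(k₂·C_A) = (k₁/k₂)·C_A^0.5·C_H^0.5.
= (4.24×7.300^1.5×2.980^0.5) / (4.85×7.300) = 144.4/35.40 = 4.08.
Since the desired path is higher order in A, keeping C_A high (PFR or concentrated feed) favours P.

4.08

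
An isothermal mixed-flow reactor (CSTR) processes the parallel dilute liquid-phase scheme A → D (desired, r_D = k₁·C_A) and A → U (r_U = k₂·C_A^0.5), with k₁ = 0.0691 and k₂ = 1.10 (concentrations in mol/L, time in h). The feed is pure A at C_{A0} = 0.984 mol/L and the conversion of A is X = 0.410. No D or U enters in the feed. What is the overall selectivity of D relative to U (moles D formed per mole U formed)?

0.0479

Exit C_A = C_{A0}(1−X) = 0.984×0.590 = 0.5806 mol/L.
In a CSTR the entire volume is at exit conditions, so r_D = 0.0691×0.5806 = 0.04012 and r_U = 1.10×0.5806^0.5 = 0.8381.
Overall selectivity = C_D/C_U = r_Dτ/(r_Uτ) = r_D/r_U = 0.0479.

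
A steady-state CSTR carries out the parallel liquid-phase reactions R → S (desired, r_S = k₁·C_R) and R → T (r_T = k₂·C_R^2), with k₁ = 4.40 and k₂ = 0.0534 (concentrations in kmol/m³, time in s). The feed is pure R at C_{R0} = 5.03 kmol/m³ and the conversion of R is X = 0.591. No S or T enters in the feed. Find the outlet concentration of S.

Exit C_R = C_{R0}(1−X) = 5.03×0.409 = 2.057 kmol/m³.
Rates in a CSTR are evaluated at the outlet concentration: r_S = 4.40×2.057 = 9.052, r_T = 0.0534×2.057^2 = 0.2260.
Fraction of consumed R going to S: r_S/(r_S+r_T) = 0.9756.
C_S = 0.9756·C_{R0}·X = 0.9756×5.03×0.591 = 2.90 kmol/m³.

2.90 kmol/m³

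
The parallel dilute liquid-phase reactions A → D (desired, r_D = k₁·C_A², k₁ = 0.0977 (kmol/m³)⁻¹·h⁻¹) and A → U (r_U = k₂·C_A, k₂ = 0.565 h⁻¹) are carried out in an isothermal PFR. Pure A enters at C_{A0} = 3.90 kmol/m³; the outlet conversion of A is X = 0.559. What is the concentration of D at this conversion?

0.705 kmol/m³

C_A = C_{A0}(1−X) = 1.720 kmol/m³.
Along a PFR/batch, dC_U/dC_A = −r_U/(r_D+r_U) = −k₂/(k₂+k₁·C_A).
Integrating from C_{A0} to C_A: C_U = (0.565/0.0977)·ln[(0.565+0.0977·3.90)/(0.565+0.0977·1.72)] = 5.783·ln(0.9460/0.7330) = 1.475 kmol/m³.
Then C_D = (C_{A0}−C_A) − C_U = 2.180 − 1.475 = 0.7050 kmol/m³.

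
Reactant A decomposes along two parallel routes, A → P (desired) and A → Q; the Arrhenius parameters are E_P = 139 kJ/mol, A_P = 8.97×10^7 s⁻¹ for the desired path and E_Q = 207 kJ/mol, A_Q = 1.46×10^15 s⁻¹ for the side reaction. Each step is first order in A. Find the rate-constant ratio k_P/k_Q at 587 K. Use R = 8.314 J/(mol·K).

0.0691

With equal orders, S_{P/Q} = k_P/k_Q = (A_P/A_Q)·exp[(E_Q−E_P)/(RT)].
(E_Q−E_P)/(RT) = (207−139)×10³/(8.314×587) = 68000/4880 = 13.93.
k_P/k_Q = (8.97×10^7/1.46×10^15)·exp(13.93) = 6.144×10^-8 × 1.125×10^6 = 0.0691.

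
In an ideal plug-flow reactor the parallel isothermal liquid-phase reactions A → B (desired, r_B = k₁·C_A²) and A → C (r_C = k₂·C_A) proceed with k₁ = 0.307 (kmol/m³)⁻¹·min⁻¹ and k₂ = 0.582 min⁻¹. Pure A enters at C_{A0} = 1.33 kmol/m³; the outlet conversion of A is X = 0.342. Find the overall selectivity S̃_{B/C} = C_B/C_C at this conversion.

0.579

C_A = C_{A0}(1−X) = 0.8751 kmol/m³.
Along a PFR/batch, dC_C/dC_A = −r_C/(r_B+r_C) = −k₂/(k₂+k₁·C_A).
Integrating from C_{A0} to C_A: C_C = (0.582/0.307)·ln[(0.582+0.307·1.33)/(0.582+0.307·0.875)] = 1.896·ln(0.9903/0.8507) = 0.2881 kmol/m³.
Then C_B = (C_{A0}−C_A) − C_C = 0.4549 − 0.2881 = 0.1667 kmol/m³.
S̃_{B/C} = C_B/C_C = 0.1667/0.2881 = 0.579.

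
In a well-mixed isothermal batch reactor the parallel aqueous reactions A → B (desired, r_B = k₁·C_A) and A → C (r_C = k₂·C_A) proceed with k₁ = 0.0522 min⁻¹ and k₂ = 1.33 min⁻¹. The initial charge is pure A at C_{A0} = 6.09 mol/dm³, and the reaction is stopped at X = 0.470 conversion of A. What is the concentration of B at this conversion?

0.108 mol/dm³

C_A = C_{A0}(1−X) = 3.228 mol/dm³.
Both paths are first order in A, so the instantaneous fraction to B is constant: dC_B/d(−C_A) = k₁/(k₁+k₂) = 0.03777.
C_B = 0.03777·(C_{A0}−C_A) = 0.03777×2.862 = 0.108 mol/dm³.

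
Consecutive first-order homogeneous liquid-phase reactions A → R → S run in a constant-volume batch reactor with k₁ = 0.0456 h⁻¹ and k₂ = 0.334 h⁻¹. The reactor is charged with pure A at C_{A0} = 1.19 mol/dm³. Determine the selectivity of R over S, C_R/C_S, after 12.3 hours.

Solving the coupled first-order balances gives C_R(t) = [k₁/(k₂−k₁)]·C_{A0}·(e^(−k₁t) − e^(−k₂t)).
e^(−k₁t) = e^(−0.0456×12.3) = e^(−0.5609) = 0.5707; e^(−k₂t) = e^(−4.108) = 0.01644.
C_R = 0.0456×1.19/(0.334−0.0456) × (0.5707−0.01644) = 0.1882×0.5543 = 0.1043 mol/dm³.
C_A = C_{A0}e^(−k₁t) = 0.6791 mol/dm³, so C_S = C_{A0}−C_A−C_R = 0.4066 mol/dm³; C_R/C_S = 0.257.

0.257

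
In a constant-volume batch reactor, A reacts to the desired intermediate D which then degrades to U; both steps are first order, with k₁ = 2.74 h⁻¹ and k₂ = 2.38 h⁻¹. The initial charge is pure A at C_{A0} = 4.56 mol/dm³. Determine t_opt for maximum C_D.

0.391 h

For first-order series the maximum of C_D occurs at t_opt = ln(k₂/k₁)/(k₂−k₁).
= ln(2.38/2.74)/(2.38−2.74) = ln(0.8686)/-0.3600 = -0.1409/-0.3600 = 0.391 h.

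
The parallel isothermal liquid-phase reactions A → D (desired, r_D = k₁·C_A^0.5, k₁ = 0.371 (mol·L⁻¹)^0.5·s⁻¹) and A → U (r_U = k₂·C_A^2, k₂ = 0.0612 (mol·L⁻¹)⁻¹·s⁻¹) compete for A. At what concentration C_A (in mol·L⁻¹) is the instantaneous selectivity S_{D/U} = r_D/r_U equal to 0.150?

11.8 mol·L⁻¹

S_{D/U} = (k₁/k₂)·C_A^-1.5 ⇒ C_A = (S·k₂/k₁)^(1/(-1.5)).
= (0.150×0.0612/0.371)^(-0.6667) = (0.02474)^(-0.6667) = 11.8 mol·L⁻¹.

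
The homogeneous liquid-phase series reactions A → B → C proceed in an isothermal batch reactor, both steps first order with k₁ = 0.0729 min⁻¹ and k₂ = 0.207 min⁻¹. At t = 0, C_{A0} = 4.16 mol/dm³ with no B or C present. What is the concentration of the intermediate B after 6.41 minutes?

0.817 mol/dm³

For first-order series with pure A initially, C_B(t) = k₁C_{A0}/(k₂−k₁)·(e^(−k₁t) − e^(−k₂t)).
e^(−k₁t) = e^(−0.0729×6.41) = e^(−0.4673) = 0.6267; e^(−k₂t) = e^(−1.327) = 0.2653.
C_B = 0.0729×4.16/(0.207−0.0729) × (0.6267−0.2653) = 2.261×0.3614 = 0.8173 mol/dm³.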